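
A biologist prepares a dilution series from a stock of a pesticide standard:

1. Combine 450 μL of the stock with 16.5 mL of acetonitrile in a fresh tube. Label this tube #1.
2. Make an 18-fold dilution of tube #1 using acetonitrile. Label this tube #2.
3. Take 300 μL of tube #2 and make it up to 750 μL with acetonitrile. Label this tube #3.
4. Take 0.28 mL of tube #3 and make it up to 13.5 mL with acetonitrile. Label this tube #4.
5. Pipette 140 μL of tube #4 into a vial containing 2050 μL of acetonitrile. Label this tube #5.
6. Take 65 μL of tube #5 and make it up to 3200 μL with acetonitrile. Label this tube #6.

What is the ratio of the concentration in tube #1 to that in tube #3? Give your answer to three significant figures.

45.0

Step 1: 450 μL + 16.5 mL = 16950 μL total → factor 16950/450 = 37.667
Step 2: 18-fold → factor 18
Step 3: 300 μL brought to 750 μL → factor 750/300 = 2.5
Dilution factor to tube #1 = 37.667; to tube #3 = 1695
[tube #1]/[tube #3] = (factor to tube #3)/(factor to tube #1) = 1695/37.667 = 45.0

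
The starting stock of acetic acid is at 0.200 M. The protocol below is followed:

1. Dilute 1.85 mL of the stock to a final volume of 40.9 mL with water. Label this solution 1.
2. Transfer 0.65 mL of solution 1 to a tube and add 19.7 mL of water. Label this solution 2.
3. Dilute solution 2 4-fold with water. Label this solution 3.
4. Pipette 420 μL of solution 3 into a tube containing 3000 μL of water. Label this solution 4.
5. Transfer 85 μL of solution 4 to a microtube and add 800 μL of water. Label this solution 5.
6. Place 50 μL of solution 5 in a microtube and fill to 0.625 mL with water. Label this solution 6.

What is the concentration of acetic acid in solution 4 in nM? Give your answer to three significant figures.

Step 1: 1.85 mL brought to 40.9 mL → factor 40.9/1.85 = 22.108
Step 2: 0.65 mL + 19.7 mL = 20.35 mL total → factor 20.35/0.65 = 31.308
Step 3: 4-fold → factor 4
Step 4: 420 μL + 3000 μL = 3420 μL total → factor 3420/420 = 8.1429
Dilution factor through solution 4 = 22.108 × 31.308 × 4 × 8.1429 = 22544
[solution 4] = 0.200 M / 22544 = 8.871 × 10^-6 M = 8.87 × 10^3 nM

8.87 × 10^3 nM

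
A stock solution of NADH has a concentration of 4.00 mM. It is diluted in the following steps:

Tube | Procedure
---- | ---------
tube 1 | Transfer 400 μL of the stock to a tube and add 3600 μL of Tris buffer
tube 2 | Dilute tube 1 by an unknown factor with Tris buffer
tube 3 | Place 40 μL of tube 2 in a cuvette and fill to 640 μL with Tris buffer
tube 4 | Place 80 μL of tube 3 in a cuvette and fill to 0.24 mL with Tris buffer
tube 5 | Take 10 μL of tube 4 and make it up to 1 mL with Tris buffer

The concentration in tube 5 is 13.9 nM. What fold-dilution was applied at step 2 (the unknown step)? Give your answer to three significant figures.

6.00-fold

Step 1: 400 μL + 3600 μL = 4000 μL total → factor 4000/400 = 10
Step 2: unknown factor x
Step 3: 40 μL brought to 640 μL → factor 640/40 = 16
Step 4: 80 μL brought to 0.24 mL → factor 240/80 = 3
Step 5: 10 μL brought to 1 mL → factor 1000/10 = 100
Product of known-step factors = 48000
Overall factor = 4.00 mM / (13.9 nM) = 2.8777 × 10^5
x = 2.8777 × 10^5 / 48000 = 6.00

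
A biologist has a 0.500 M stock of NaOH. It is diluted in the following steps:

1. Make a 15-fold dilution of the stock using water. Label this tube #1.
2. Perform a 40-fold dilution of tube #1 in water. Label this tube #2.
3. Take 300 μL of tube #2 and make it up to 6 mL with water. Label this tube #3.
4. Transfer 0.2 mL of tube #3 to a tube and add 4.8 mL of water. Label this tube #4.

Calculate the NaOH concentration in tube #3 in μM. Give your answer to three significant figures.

Step 1: 15-fold → factor 15
Step 2: 40-fold → factor 40
Step 3: 300 μL brought to 6 mL → factor 6000/300 = 20
Dilution factor through tube #3 = 15 × 40 × 20 = 12000
[tube #3] = 0.500 M / 12000 = 4.167 × 10^-5 M = 41.7 μM

41.7 μM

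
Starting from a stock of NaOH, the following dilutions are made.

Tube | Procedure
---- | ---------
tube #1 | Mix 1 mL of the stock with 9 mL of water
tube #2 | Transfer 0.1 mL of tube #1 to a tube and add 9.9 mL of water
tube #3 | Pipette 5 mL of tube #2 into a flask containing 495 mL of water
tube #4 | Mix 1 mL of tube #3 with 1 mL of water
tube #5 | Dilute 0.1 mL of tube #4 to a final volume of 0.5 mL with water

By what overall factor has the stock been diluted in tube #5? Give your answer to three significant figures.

Step 1: 1 mL + 9 mL = 10 mL total → factor 10/1 = 10
Step 2: 0.1 mL + 9.9 mL = 10 mL total → factor 10/0.1 = 100
Step 3: 5 mL + 495 mL = 500 mL total → factor 500/5 = 100
Step 4: 1 mL + 1 mL = 2 mL total → factor 2/1 = 2
Step 5: 0.1 mL brought to 0.5 mL → factor 0.5/0.1 = 5
Overall dilution factor = 10 × 100 × 100 × 2 × 5 = 1 × 10^6

1.00 × 10^6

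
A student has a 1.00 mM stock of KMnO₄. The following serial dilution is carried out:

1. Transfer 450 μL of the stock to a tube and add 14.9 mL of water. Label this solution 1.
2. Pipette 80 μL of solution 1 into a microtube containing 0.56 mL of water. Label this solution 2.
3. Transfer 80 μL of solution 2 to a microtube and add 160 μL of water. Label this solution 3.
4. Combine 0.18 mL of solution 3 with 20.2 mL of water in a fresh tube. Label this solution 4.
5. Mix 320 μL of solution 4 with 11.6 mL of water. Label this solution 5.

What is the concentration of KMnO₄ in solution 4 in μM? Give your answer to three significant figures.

Step 1: 450 μL + 14.9 mL = 15350 μL total → factor 15350/450 = 34.111
Step 2: 80 μL + 0.56 mL = 640 μL total → factor 640/80 = 8
Step 3: 80 μL + 160 μL = 240 μL total → factor 240/80 = 3
Step 4: 0.18 mL + 20.2 mL = 20.38 mL total → factor 20.38/0.18 = 113.22
Dilution factor through solution 4 = 34.111 × 8 × 3 × 113.22 = 92691
[solution 4] = 1.00 mM / 92691 = 1.079 × 10^-5 mM = 0.0108 μM

0.0108 μM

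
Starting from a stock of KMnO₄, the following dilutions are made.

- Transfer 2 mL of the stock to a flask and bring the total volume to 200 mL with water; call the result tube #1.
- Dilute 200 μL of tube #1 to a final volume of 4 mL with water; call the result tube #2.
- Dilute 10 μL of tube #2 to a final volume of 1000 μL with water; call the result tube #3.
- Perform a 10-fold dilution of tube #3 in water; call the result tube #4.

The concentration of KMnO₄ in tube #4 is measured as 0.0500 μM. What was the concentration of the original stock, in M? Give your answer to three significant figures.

0.100 M

Step 1: 2 mL brought to 200 mL → factor 200/2 = 100
Step 2: 200 μL brought to 4 mL → factor 4000/200 = 20
Step 3: 10 μL brought to 1000 μL → factor 1000/10 = 100
Step 4: 10-fold → factor 10
Overall dilution factor = 100 × 20 × 100 × 10 = 2 × 10^6
Stock = 0.0500 μM × 2 × 10^6 = 1.000 × 10^5 μM = 0.100 M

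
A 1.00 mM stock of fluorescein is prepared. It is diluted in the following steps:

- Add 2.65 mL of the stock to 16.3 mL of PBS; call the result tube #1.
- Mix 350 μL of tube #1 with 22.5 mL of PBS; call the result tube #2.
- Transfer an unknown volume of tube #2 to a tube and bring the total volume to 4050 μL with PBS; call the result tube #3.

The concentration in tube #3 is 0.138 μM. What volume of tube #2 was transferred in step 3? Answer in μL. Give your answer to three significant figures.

Step 1: 2.65 mL + 16.3 mL = 18.95 mL total → factor 18.95/2.65 = 7.1509
Step 2: 350 μL + 22.5 mL = 22850 μL total → factor 22850/350 = 65.286
Step 3: v brought to 4050 μL → factor = 4050 μL/v
Product of known-step factors = 466.85
Overall factor = 1.00 mM / (0.138 μM) = 7246.4
Step-3 factor = 7246.4 / 466.85 = 15.522
v = 4050 μL / 15.522 = 261 μL

261 μL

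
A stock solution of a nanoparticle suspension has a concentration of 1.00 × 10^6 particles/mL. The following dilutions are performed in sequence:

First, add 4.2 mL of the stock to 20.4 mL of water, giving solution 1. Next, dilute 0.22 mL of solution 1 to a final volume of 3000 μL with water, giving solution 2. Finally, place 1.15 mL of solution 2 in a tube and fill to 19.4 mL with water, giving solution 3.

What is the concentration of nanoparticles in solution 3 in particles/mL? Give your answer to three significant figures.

Step 1: 4.2 mL + 20.4 mL = 24.6 mL total → factor 24.6/4.2 = 5.8571
Step 2: 0.22 mL brought to 3000 μL → factor 3/0.22 = 13.636
Step 3: 1.15 mL brought to 19.4 mL → factor 19.4/1.15 = 16.87
Overall dilution factor = 5.8571 × 13.636 × 16.87 = 1347.4
Final = 1.00 × 10^6 particles/mL / 1347.4 = 742 particles/mL

742 particles/mL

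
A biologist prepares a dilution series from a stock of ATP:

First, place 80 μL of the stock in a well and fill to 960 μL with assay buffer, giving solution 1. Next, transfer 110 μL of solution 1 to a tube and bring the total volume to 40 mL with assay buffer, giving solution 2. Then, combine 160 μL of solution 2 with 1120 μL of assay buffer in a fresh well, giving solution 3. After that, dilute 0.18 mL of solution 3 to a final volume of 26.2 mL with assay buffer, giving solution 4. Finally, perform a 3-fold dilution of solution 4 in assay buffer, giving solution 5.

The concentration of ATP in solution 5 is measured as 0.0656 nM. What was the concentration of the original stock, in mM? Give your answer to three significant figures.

Step 1: 80 μL brought to 960 μL → factor 960/80 = 12
Step 2: 110 μL brought to 40 mL → factor 40000/110 = 363.64
Step 3: 160 μL + 1120 μL = 1280 μL total → factor 1280/160 = 8
Step 4: 0.18 mL brought to 26.2 mL → factor 26.2/0.18 = 145.56
Step 5: 3-fold → factor 3
Overall dilution factor = 12 × 363.64 × 8 × 145.56 × 3 = 1.5244 × 10^7
Stock = 0.0656 nM × 1.5244 × 10^7 = 1.000 × 10^6 nM = 1.00 mM

1.00 mM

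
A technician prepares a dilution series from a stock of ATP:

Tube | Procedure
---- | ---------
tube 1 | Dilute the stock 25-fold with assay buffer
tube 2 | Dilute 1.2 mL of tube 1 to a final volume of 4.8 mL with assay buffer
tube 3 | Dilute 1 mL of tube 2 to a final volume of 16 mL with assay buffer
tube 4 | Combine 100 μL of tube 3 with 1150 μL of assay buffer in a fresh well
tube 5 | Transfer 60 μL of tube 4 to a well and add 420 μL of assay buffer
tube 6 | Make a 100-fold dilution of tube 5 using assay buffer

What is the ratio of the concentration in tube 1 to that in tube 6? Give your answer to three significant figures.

6.40 × 10^5

Step 1: 25-fold → factor 25
Step 2: 1.2 mL brought to 4.8 mL → factor 4.8/1.2 = 4
Step 3: 1 mL brought to 16 mL → factor 16/1 = 16
Step 4: 100 μL + 1150 μL = 1250 μL total → factor 1250/100 = 12.5
Step 5: 60 μL + 420 μL = 480 μL total → factor 480/60 = 8
Step 6: 100-fold → factor 100
Dilution factor to tube 1 = 25; to tube 6 = 1.6 × 10^7
[tube 1]/[tube 6] = (factor to tube 6)/(factor to tube 1) = 1.6 × 10^7/25 = 6.40 × 10^5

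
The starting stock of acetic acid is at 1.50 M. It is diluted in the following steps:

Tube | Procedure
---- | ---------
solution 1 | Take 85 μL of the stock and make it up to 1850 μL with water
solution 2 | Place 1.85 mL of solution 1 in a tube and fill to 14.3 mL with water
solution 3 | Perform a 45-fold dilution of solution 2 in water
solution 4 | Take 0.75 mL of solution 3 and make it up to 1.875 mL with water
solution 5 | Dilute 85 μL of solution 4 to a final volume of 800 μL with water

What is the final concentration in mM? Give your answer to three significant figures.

0.00842 mM

Step 1: 85 μL brought to 1850 μL → factor 1850/85 = 21.765
Step 2: 1.85 mL brought to 14.3 mL → factor 14.3/1.85 = 7.7297
Step 3: 45-fold → factor 45
Step 4: 0.75 mL brought to 1.875 mL → factor 1.875/0.75 = 2.5
Step 5: 85 μL brought to 800 μL → factor 800/85 = 9.4118
Overall dilution factor = 21.765 × 7.7297 × 45 × 2.5 × 9.4118 = 1.7813 × 10^5
Final = 1.50 M / 1.7813 × 10^5 = 8.421 × 10^-6 M = 0.00842 mM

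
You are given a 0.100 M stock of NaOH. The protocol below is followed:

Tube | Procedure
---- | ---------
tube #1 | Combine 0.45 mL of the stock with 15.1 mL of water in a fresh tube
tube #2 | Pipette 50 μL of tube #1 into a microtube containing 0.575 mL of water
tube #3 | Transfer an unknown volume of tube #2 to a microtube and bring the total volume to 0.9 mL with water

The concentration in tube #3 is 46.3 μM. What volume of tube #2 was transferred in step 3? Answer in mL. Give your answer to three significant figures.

Step 1: 0.45 mL + 15.1 mL = 15.55 mL total → factor 15.55/0.45 = 34.556
Step 2: 50 μL + 0.575 mL = 625 μL total → factor 625/50 = 12.5
Step 3: v brought to 0.9 mL → factor = 0.9 mL/v
Product of known-step factors = 431.94
Overall factor = 0.100 M / (46.3 μM) = 2159.8
Step-3 factor = 2159.8 / 431.94 = 5.0002
v = 0.9 mL / 5.0002 = 0.180 mL

0.180 mL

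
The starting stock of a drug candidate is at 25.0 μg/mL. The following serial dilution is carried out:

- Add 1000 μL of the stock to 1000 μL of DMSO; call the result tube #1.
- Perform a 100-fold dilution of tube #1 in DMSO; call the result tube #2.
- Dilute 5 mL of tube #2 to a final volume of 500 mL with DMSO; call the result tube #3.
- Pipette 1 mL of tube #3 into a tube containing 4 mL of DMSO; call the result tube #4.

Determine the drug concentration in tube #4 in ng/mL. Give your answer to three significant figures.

Step 1: 1000 μL + 1000 μL = 2000 μL total → factor 2000/1000 = 2
Step 2: 100-fold → factor 100
Step 3: 5 mL brought to 500 mL → factor 500/5 = 100
Step 4: 1 mL + 4 mL = 5 mL total → factor 5/1 = 5
Overall dilution factor = 2 × 100 × 100 × 5 = 1 × 10^5
Final = 25.0 μg/mL / 1 × 10^5 = 0.0002500 μg/mL = 0.250 ng/mL

0.250 ng/mL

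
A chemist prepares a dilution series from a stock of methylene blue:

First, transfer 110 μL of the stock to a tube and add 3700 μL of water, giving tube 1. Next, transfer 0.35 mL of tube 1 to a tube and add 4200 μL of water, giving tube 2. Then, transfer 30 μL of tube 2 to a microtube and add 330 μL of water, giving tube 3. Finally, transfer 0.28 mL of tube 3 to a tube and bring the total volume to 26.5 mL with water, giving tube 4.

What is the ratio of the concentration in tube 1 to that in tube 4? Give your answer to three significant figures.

1.48 × 10^4

Step 1: 110 μL + 3700 μL = 3810 μL total → factor 3810/110 = 34.636
Step 2: 0.35 mL + 4200 μL = 4.55 mL total → factor 4.55/0.35 = 13
Step 3: 30 μL + 330 μL = 360 μL total → factor 360/30 = 12
Step 4: 0.28 mL brought to 26.5 mL → factor 26.5/0.28 = 94.643
Dilution factor to tube 1 = 34.636; to tube 4 = 5.1138 × 10^5
[tube 1]/[tube 4] = (factor to tube 4)/(factor to tube 1) = 5.1138 × 10^5/34.636 = 1.48 × 10^4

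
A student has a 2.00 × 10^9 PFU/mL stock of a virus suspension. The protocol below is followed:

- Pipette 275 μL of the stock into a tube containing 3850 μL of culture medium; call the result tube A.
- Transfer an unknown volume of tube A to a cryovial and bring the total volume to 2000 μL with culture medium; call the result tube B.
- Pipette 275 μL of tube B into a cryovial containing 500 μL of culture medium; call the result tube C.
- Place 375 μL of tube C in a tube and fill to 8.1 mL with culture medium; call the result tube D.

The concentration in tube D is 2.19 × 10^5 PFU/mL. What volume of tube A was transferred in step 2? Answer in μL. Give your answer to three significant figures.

200 μL

Step 1: 275 μL + 3850 μL = 4125 μL total → factor 4125/275 = 15
Step 2: v brought to 2000 μL → factor = 2000 μL/v
Step 3: 275 μL + 500 μL = 775 μL total → factor 775/275 = 2.8182
Step 4: 375 μL brought to 8.1 mL → factor 8100/375 = 21.6
Product of known-step factors = 913.09
Overall factor = 2.00 × 10^9 PFU/mL / (2.19 × 10^5 PFU/mL) = 9132.4
Step-2 factor = 9132.4 / 913.09 = 10.002
v = 2000 μL / 10.002 = 200 μL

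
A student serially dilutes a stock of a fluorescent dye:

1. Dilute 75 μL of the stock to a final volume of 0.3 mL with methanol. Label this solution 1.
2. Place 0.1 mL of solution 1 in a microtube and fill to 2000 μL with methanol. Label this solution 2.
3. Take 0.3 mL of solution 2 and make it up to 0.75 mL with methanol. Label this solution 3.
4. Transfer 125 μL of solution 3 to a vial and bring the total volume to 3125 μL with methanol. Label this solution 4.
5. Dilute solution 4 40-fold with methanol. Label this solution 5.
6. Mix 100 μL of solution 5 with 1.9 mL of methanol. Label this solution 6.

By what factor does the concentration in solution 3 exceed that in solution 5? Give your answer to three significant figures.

Step 1: 75 μL brought to 0.3 mL → factor 300/75 = 4
Step 2: 0.1 mL brought to 2000 μL → factor 2/0.1 = 20
Step 3: 0.3 mL brought to 0.75 mL → factor 0.75/0.3 = 2.5
Step 4: 125 μL brought to 3125 μL → factor 3125/125 = 25
Step 5: 40-fold → factor 40
Dilution factor to solution 3 = 200; to solution 5 = 2 × 10^5
[solution 3]/[solution 5] = (factor to solution 5)/(factor to solution 3) = 2 × 10^5/200 = 1.00 × 10^3

1.00 × 10^3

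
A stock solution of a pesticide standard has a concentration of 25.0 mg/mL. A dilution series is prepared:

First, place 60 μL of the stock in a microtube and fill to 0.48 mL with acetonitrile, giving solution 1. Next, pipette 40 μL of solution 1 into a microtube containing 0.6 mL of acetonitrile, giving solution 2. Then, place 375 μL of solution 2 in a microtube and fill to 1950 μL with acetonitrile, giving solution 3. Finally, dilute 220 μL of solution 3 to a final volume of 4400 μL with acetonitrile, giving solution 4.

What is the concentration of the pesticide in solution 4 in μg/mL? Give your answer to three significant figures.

1.88 μg/mL

Step 1: 60 μL brought to 0.48 mL → factor 480/60 = 8
Step 2: 40 μL + 0.6 mL = 640 μL total → factor 640/40 = 16
Step 3: 375 μL brought to 1950 μL → factor 1950/375 = 5.2
Step 4: 220 μL brought to 4400 μL → factor 4400/220 = 20
Overall dilution factor = 8 × 16 × 5.2 × 20 = 13312
Final = 25.0 mg/mL / 13312 = 0.001878 mg/mL = 1.88 μg/mL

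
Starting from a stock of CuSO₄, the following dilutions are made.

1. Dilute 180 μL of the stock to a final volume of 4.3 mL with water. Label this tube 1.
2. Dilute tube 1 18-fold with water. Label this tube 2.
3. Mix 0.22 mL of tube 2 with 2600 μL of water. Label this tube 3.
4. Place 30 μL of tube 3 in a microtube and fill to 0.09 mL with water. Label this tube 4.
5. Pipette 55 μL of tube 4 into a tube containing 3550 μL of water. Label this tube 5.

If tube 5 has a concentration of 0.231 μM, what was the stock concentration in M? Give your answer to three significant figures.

0.250 M

Step 1: 180 μL brought to 4.3 mL → factor 4300/180 = 23.889
Step 2: 18-fold → factor 18
Step 3: 0.22 mL + 2600 μL = 2.82 mL total → factor 2.82/0.22 = 12.818
Step 4: 30 μL brought to 0.09 mL → factor 90/30 = 3
Step 5: 55 μL + 3550 μL = 3605 μL total → factor 3605/55 = 65.545
Overall dilution factor = 23.889 × 18 × 12.818 × 3 × 65.545 = 1.0838 × 10^6
Stock = 0.231 μM × 1.0838 × 10^6 = 2.504 × 10^5 μM = 0.250 M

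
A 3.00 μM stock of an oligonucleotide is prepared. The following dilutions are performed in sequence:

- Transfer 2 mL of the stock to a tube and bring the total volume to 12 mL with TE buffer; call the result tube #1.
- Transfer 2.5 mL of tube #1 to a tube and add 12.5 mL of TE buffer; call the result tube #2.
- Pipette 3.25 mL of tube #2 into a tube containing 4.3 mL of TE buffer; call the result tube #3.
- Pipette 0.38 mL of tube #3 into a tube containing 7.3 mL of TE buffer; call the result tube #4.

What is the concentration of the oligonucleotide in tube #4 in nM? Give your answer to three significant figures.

1.77 nM

Step 1: 2 mL brought to 12 mL → factor 12/2 = 6
Step 2: 2.5 mL + 12.5 mL = 15 mL total → factor 15/2.5 = 6
Step 3: 3.25 mL + 4.3 mL = 7.55 mL total → factor 7.55/3.25 = 2.3231
Step 4: 0.38 mL + 7.3 mL = 7.68 mL total → factor 7.68/0.38 = 20.211
Overall dilution factor = 6 × 6 × 2.3231 × 20.211 = 1690.2
Final = 3.00 μM / 1690.2 = 0.001775 μM = 1.77 nM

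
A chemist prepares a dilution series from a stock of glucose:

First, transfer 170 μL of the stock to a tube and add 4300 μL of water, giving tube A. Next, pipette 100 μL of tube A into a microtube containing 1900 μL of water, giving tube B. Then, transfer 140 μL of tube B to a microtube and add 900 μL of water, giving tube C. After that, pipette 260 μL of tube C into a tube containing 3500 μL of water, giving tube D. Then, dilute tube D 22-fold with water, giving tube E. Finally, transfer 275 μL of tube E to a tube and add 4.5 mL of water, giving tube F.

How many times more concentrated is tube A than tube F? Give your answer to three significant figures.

Step 1: 170 μL + 4300 μL = 4470 μL total → factor 4470/170 = 26.294
Step 2: 100 μL + 1900 μL = 2000 μL total → factor 2000/100 = 20
Step 3: 140 μL + 900 μL = 1040 μL total → factor 1040/140 = 7.4286
Step 4: 260 μL + 3500 μL = 3760 μL total → factor 3760/260 = 14.462
Step 5: 22-fold → factor 22
Step 6: 275 μL + 4.5 mL = 4775 μL total → factor 4775/275 = 17.364
Dilution factor to tube A = 26.294; to tube F = 2.1581 × 10^7
[tube A]/[tube F] = (factor to tube F)/(factor to tube A) = 2.1581 × 10^7/26.294 = 8.21 × 10^5

8.21 × 10^5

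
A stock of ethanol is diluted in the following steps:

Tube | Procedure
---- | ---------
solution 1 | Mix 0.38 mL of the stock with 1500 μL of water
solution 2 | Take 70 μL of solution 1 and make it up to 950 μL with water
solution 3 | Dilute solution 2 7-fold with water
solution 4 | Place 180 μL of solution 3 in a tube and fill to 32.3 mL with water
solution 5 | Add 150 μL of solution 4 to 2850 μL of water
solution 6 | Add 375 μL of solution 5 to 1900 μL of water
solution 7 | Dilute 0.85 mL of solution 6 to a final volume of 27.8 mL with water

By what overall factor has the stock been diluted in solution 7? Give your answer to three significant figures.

3.35 × 10^8

Step 1: 0.38 mL + 1500 μL = 1.88 mL total → factor 1.88/0.38 = 4.9474
Step 2: 70 μL brought to 950 μL → factor 950/70 = 13.571
Step 3: 7-fold → factor 7
Step 4: 180 μL brought to 32.3 mL → factor 32300/180 = 179.44
Step 5: 150 μL + 2850 μL = 3000 μL total → factor 3000/150 = 20
Step 6: 375 μL + 1900 μL = 2275 μL total → factor 2275/375 = 6.0667
Step 7: 0.85 mL brought to 27.8 mL → factor 27.8/0.85 = 32.706
Overall dilution factor = 4.9474 × 13.571 × 7 × 179.44 × 20 × 6.0667 × 32.706 = 3.3468 × 10^8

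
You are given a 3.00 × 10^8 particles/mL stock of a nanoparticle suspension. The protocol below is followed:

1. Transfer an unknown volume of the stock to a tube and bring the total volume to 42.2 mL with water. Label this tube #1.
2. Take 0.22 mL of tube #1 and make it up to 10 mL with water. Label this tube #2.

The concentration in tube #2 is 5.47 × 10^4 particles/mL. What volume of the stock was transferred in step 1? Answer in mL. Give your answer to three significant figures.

0.350 mL

Step 1: v brought to 42.2 mL → factor = 42.2 mL/v
Step 2: 0.22 mL brought to 10 mL → factor 10/0.22 = 45.455
Product of known-step factors = 45.455
Overall factor = 3.00 × 10^8 particles/mL / (5.47 × 10^4 particles/mL) = 5484.5
Step-1 factor = 5484.5 / 45.455 = 120.66
v = 42.2 mL / 120.66 = 0.350 mL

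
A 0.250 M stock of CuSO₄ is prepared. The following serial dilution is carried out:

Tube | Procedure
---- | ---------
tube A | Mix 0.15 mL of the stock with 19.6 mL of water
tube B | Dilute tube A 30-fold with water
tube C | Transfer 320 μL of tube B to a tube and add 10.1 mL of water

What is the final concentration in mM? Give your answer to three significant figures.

0.00194 mM

Step 1: 0.15 mL + 19.6 mL = 19.75 mL total → factor 19.75/0.15 = 131.67
Step 2: 30-fold → factor 30
Step 3: 320 μL + 10.1 mL = 10420 μL total → factor 10420/320 = 32.562
Overall dilution factor = 131.67 × 30 × 32.562 = 1.2862 × 10^5
Final = 0.250 M / 1.2862 × 10^5 = 1.944 × 10^-6 M = 0.00194 mM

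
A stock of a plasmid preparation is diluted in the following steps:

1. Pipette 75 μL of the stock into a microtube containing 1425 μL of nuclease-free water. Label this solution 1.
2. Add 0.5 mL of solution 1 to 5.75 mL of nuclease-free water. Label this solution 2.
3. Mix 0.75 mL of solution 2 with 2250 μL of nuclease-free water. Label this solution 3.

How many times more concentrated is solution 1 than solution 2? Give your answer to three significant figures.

Step 1: 75 μL + 1425 μL = 1500 μL total → factor 1500/75 = 20
Step 2: 0.5 mL + 5.75 mL = 6.25 mL total → factor 6.25/0.5 = 12.5
Dilution factor to solution 1 = 20; to solution 2 = 250
[solution 1]/[solution 2] = (factor to solution 2)/(factor to solution 1) = 250/20 = 12.5

12.5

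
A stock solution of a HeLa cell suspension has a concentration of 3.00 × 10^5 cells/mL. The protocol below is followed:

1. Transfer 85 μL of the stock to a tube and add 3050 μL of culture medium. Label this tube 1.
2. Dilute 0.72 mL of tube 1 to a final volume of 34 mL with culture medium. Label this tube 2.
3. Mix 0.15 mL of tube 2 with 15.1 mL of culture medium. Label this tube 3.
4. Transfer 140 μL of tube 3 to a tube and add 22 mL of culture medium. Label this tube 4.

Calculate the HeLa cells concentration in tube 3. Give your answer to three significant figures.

Step 1: 85 μL + 3050 μL = 3135 μL total → factor 3135/85 = 36.882
Step 2: 0.72 mL brought to 34 mL → factor 34/0.72 = 47.222
Step 3: 0.15 mL + 15.1 mL = 15.25 mL total → factor 15.25/0.15 = 101.67
Dilution factor through tube 3 = 36.882 × 47.222 × 101.67 = 1.7707 × 10^5
[tube 3] = 3.00 × 10^5 cells/mL / 1.7707 × 10^5 = 1.69 cells/mL

1.69 cells/mL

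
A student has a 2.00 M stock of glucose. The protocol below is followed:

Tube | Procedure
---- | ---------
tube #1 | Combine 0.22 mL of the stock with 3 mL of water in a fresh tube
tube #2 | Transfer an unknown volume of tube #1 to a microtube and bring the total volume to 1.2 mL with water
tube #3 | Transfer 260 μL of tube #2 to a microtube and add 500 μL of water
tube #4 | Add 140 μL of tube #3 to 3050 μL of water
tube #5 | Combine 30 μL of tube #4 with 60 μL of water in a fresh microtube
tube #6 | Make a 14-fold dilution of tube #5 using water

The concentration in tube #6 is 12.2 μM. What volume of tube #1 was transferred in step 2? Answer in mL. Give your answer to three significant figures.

0.300 mL

Step 1: 0.22 mL + 3 mL = 3.22 mL total → factor 3.22/0.22 = 14.636
Step 2: v brought to 1.2 mL → factor = 1.2 mL/v
Step 3: 260 μL + 500 μL = 760 μL total → factor 760/260 = 2.9231
Step 4: 140 μL + 3050 μL = 3190 μL total → factor 3190/140 = 22.786
Step 5: 30 μL + 60 μL = 90 μL total → factor 90/30 = 3
Step 6: 14-fold → factor 14
Product of known-step factors = 40944
Overall factor = 2.00 M / (12.2 μM) = 1.6393 × 10^5
Step-2 factor = 1.6393 × 10^5 / 40944 = 4.0039
v = 1.2 mL / 4.0039 = 0.300 mL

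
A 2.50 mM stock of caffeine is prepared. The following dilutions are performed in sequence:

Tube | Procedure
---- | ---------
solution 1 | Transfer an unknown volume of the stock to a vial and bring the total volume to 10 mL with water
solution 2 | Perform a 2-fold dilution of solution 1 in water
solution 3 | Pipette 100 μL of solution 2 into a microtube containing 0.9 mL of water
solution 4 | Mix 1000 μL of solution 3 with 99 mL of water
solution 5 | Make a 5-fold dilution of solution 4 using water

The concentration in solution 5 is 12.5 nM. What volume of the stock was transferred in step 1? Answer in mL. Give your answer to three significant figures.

Step 1: v brought to 10 mL → factor = 10 mL/v
Step 2: 2-fold → factor 2
Step 3: 100 μL + 0.9 mL = 1000 μL total → factor 1000/100 = 10
Step 4: 1000 μL + 99 mL = 1 × 10^5 μL total → factor 1 × 10^5/1000 = 100
Step 5: 5-fold → factor 5
Product of known-step factors = 10000
Overall factor = 2.50 mM / (12.5 nM) = 2 × 10^5
Step-1 factor = 2 × 10^5 / 10000 = 20
v = 10 mL / 20 = 0.500 mL

0.500 mL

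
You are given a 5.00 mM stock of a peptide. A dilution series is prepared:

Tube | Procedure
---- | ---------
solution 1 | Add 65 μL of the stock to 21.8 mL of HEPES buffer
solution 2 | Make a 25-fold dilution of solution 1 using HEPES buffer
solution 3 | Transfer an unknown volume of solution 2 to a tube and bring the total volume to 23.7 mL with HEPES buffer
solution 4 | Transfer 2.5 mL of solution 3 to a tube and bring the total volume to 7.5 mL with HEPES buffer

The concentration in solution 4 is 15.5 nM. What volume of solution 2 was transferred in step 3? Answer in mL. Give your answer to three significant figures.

Step 1: 65 μL + 21.8 mL = 21865 μL total → factor 21865/65 = 336.38
Step 2: 25-fold → factor 25
Step 3: v brought to 23.7 mL → factor = 23.7 mL/v
Step 4: 2.5 mL brought to 7.5 mL → factor 7.5/2.5 = 3
Product of known-step factors = 25229
Overall factor = 5.00 mM / (15.5 nM) = 3.2258 × 10^5
Step-3 factor = 3.2258 × 10^5 / 25229 = 12.786
v = 23.7 mL / 12.786 = 1.85 mL

1.85 mL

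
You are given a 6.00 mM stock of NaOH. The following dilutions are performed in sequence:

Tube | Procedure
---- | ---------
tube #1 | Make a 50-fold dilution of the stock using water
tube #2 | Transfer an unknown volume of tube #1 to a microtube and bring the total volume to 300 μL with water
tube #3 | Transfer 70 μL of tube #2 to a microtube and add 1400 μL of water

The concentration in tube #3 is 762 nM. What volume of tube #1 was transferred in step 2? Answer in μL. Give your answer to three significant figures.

40.0 μL

Step 1: 50-fold → factor 50
Step 2: v brought to 300 μL → factor = 300 μL/v
Step 3: 70 μL + 1400 μL = 1470 μL total → factor 1470/70 = 21
Product of known-step factors = 1050
Overall factor = 6.00 mM / (762 nM) = 7874
Step-2 factor = 7874 / 1050 = 7.4991
v = 300 μL / 7.4991 = 40.0 μL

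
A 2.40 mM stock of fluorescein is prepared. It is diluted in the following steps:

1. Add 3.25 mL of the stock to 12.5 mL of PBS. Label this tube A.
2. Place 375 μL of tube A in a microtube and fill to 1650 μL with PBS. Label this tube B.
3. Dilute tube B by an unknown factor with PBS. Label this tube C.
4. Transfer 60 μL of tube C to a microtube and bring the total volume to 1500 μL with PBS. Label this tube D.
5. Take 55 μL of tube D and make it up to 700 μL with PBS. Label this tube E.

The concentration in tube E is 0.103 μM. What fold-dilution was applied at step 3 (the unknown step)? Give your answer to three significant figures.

Step 1: 3.25 mL + 12.5 mL = 15.75 mL total → factor 15.75/3.25 = 4.8462
Step 2: 375 μL brought to 1650 μL → factor 1650/375 = 4.4
Step 3: unknown factor x
Step 4: 60 μL brought to 1500 μL → factor 1500/60 = 25
Step 5: 55 μL brought to 700 μL → factor 700/55 = 12.727
Product of known-step factors = 6784.6
Overall factor = 2.40 mM / (0.103 μM) = 23301
x = 23301 / 6784.6 = 3.43

3.43-fold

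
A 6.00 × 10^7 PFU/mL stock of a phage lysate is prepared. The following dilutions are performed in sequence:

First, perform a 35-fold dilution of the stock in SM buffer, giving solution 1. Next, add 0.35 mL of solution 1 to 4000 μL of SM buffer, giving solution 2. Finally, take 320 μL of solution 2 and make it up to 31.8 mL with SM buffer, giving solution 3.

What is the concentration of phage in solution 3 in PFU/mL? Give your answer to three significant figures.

1.39 × 10^3 PFU/mL

Step 1: 35-fold → factor 35
Step 2: 0.35 mL + 4000 μL = 4.35 mL total → factor 4.35/0.35 = 12.429
Step 3: 320 μL brought to 31.8 mL → factor 31800/320 = 99.375
Overall dilution factor = 35 × 12.429 × 99.375 = 43228
Final = 6.00 × 10^7 PFU/mL / 43228 = 1.39 × 10^3 PFU/mL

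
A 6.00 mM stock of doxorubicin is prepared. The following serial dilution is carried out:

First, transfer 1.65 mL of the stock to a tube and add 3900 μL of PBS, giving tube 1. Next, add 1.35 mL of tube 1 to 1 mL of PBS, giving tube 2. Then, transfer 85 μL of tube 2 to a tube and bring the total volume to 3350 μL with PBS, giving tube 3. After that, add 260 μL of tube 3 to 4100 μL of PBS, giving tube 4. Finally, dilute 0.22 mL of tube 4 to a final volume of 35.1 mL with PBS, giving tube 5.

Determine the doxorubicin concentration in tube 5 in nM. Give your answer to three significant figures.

Step 1: 1.65 mL + 3900 μL = 5.55 mL total → factor 5.55/1.65 = 3.3636
Step 2: 1.35 mL + 1 mL = 2.35 mL total → factor 2.35/1.35 = 1.7407
Step 3: 85 μL brought to 3350 μL → factor 3350/85 = 39.412
Step 4: 260 μL + 4100 μL = 4360 μL total → factor 4360/260 = 16.769
Step 5: 0.22 mL brought to 35.1 mL → factor 35.1/0.22 = 159.55
Overall dilution factor = 3.3636 × 1.7407 × 39.412 × 16.769 × 159.55 = 6.174 × 10^5
Final = 6.00 mM / 6.174 × 10^5 = 9.718 × 10^-6 mM = 9.72 nM

9.72 nM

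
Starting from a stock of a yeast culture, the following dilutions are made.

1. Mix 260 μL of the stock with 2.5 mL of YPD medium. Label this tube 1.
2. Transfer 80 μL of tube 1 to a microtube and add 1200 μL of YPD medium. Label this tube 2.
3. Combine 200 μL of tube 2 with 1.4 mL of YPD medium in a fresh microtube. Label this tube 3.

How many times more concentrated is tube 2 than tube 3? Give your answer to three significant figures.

Step 1: 260 μL + 2.5 mL = 2760 μL total → factor 2760/260 = 10.615
Step 2: 80 μL + 1200 μL = 1280 μL total → factor 1280/80 = 16
Step 3: 200 μL + 1.4 mL = 1600 μL total → factor 1600/200 = 8
Dilution factor to tube 2 = 169.85; to tube 3 = 1358.8
[tube 2]/[tube 3] = (factor to tube 3)/(factor to tube 2) = 1358.8/169.85 = 8.00

8.00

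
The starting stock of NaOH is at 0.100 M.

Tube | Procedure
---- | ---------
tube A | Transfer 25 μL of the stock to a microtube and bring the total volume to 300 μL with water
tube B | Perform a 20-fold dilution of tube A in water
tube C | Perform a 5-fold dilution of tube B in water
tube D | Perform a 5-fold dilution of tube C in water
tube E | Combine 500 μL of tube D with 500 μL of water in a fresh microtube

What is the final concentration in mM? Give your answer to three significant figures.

Step 1: 25 μL brought to 300 μL → factor 300/25 = 12
Step 2: 20-fold → factor 20
Step 3: 5-fold → factor 5
Step 4: 5-fold → factor 5
Step 5: 500 μL + 500 μL = 1000 μL total → factor 1000/500 = 2
Overall dilution factor = 12 × 20 × 5 × 5 × 2 = 12000
Final = 0.100 M / 12000 = 8.333 × 10^-6 M = 0.00833 mM

0.00833 mM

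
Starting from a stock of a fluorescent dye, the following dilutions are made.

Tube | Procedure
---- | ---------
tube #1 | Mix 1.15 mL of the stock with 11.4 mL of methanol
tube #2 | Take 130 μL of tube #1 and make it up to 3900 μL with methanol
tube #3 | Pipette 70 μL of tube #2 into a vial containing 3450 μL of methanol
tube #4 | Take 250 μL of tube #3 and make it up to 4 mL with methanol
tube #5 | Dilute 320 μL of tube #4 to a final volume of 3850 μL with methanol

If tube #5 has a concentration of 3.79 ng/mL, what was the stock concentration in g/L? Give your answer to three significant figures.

12.0 g/L

Step 1: 1.15 mL + 11.4 mL = 12.55 mL total → factor 12.55/1.15 = 10.913
Step 2: 130 μL brought to 3900 μL → factor 3900/130 = 30
Step 3: 70 μL + 3450 μL = 3520 μL total → factor 3520/70 = 50.286
Step 4: 250 μL brought to 4 mL → factor 4000/250 = 16
Step 5: 320 μL brought to 3850 μL → factor 3850/320 = 12.031
Overall dilution factor = 10.913 × 30 × 50.286 × 16 × 12.031 = 3.1691 × 10^6
Stock = 3.79 ng/mL × 3.1691 × 10^6 = 1.201 × 10^7 ng/mL = 12.0 g/L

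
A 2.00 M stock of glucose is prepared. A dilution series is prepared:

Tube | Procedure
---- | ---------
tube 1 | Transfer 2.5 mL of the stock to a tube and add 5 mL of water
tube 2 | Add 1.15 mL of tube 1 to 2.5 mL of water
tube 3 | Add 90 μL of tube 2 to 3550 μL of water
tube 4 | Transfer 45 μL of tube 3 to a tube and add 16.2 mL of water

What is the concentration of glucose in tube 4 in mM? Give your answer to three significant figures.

Step 1: 2.5 mL + 5 mL = 7.5 mL total → factor 7.5/2.5 = 3
Step 2: 1.15 mL + 2.5 mL = 3.65 mL total → factor 3.65/1.15 = 3.1739
Step 3: 90 μL + 3550 μL = 3640 μL total → factor 3640/90 = 40.444
Step 4: 45 μL + 16.2 mL = 16245 μL total → factor 16245/45 = 361
Overall dilution factor = 3 × 3.1739 × 40.444 × 361 = 1.3902 × 10^5
Final = 2.00 M / 1.3902 × 10^5 = 1.439 × 10^-5 M = 0.0144 mM

0.0144 mM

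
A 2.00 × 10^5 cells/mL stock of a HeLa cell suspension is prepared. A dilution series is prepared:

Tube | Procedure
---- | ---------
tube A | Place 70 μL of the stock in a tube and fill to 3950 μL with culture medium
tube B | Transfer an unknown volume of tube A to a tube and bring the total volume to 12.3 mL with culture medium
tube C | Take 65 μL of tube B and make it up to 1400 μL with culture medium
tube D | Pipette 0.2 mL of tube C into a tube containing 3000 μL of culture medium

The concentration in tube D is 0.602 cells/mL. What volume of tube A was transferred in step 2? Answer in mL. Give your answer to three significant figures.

Step 1: 70 μL brought to 3950 μL → factor 3950/70 = 56.429
Step 2: v brought to 12.3 mL → factor = 12.3 mL/v
Step 3: 65 μL brought to 1400 μL → factor 1400/65 = 21.538
Step 4: 0.2 mL + 3000 μL = 3.2 mL total → factor 3.2/0.2 = 16
Product of known-step factors = 19446
Overall factor = 2.00 × 10^5 cells/mL / (0.602 cells/mL) = 3.3223 × 10^5
Step-2 factor = 3.3223 × 10^5 / 19446 = 17.084
v = 12.3 mL / 17.084 = 0.720 mL

0.720 mL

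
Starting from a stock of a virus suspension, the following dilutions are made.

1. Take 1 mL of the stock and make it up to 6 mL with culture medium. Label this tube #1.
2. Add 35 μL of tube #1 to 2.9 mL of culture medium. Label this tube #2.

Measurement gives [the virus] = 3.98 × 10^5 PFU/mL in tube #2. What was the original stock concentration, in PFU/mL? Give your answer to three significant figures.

Step 1: 1 mL brought to 6 mL → factor 6/1 = 6
Step 2: 35 μL + 2.9 mL = 2935 μL total → factor 2935/35 = 83.857
Overall dilution factor = 6 × 83.857 = 503.14
Stock = 3.98 × 10^5 PFU/mL × 503.14 = 2.00 × 10^8 PFU/mL

2.00 × 10^8 PFU/mL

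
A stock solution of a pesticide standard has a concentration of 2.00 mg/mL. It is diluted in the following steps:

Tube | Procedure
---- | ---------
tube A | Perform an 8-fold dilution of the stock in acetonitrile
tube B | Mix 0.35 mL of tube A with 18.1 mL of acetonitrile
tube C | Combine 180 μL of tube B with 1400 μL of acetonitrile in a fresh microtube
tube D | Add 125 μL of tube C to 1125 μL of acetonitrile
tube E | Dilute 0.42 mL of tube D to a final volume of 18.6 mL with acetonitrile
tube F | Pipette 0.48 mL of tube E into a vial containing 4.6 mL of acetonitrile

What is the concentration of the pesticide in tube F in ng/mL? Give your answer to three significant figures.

0.115 ng/mL

Step 1: 8-fold → factor 8
Step 2: 0.35 mL + 18.1 mL = 18.45 mL total → factor 18.45/0.35 = 52.714
Step 3: 180 μL + 1400 μL = 1580 μL total → factor 1580/180 = 8.7778
Step 4: 125 μL + 1125 μL = 1250 μL total → factor 1250/125 = 10
Step 5: 0.42 mL brought to 18.6 mL → factor 18.6/0.42 = 44.286
Step 6: 0.48 mL + 4.6 mL = 5.08 mL total → factor 5.08/0.48 = 10.583
Dilution factor through tube F = 8 × 52.714 × 8.7778 × 10 × 44.286 × 10.583 = 1.735 × 10^7
[tube F] = 2.00 mg/mL / 1.735 × 10^7 = 1.153 × 10^-7 mg/mL = 0.115 ng/mL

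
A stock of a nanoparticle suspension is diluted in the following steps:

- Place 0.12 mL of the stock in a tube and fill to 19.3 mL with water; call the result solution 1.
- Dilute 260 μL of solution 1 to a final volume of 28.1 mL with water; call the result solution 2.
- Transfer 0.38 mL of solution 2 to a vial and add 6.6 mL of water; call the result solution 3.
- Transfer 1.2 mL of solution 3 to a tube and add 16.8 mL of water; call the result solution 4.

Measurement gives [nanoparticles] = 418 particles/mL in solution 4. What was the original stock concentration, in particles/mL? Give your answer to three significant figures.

Step 1: 0.12 mL brought to 19.3 mL → factor 19.3/0.12 = 160.83
Step 2: 260 μL brought to 28.1 mL → factor 28100/260 = 108.08
Step 3: 0.38 mL + 6.6 mL = 6.98 mL total → factor 6.98/0.38 = 18.368
Step 4: 1.2 mL + 16.8 mL = 18 mL total → factor 18/1.2 = 15
Overall dilution factor = 160.83 × 108.08 × 18.368 × 15 = 4.7893 × 10^6
Stock = 418 particles/mL × 4.7893 × 10^6 = 2.00 × 10^9 particles/mL

2.00 × 10^9 particles/mL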